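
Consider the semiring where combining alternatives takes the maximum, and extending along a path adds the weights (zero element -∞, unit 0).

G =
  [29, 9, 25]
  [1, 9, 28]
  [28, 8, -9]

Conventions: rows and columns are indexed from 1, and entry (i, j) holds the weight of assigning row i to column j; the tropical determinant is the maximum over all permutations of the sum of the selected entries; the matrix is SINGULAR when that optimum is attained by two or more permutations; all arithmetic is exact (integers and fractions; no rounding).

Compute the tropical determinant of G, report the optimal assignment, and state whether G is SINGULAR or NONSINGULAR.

σ = (1, 2, 3): 29 + 9 + (-9) = 29
σ = (1, 3, 2): 29 + 28 + 8 = 65
σ = (2, 1, 3): 9 + 1 + (-9) = 1
σ = (2, 3, 1): 9 + 28 + 28 = 65
σ = (3, 1, 2): 25 + 1 + 8 = 34
σ = (3, 2, 1): 25 + 9 + 28 = 62
Optimal value attained by: σ = (1, 3, 2).
Answer: det⊕(G) = 65; verdict: SINGULAR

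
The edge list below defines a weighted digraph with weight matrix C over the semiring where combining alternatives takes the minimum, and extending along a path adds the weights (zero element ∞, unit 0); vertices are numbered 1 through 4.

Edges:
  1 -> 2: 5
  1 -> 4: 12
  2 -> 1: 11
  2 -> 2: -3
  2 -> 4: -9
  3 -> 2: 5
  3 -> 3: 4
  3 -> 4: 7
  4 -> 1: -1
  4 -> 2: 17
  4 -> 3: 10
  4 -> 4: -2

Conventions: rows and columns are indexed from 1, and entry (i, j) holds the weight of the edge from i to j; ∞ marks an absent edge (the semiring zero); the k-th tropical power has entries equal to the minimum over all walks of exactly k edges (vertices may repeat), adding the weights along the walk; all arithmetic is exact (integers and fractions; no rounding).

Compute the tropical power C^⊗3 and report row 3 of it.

C^⊗2:
  [11, 2, 22, -4]
  [-10, -6, 1, -12]
  [6, 2, 8, -4]
  [-3, 4, 8, -4]
C^⊗3:
  [-5, -1, 6, -7]
  [-13, -9, -2, -15]
  [-5, -1, 6, -7]
  [-5, 1, 6, -6]
Answer: row 3 of C^⊗3 = [-5, -1, 6, -7]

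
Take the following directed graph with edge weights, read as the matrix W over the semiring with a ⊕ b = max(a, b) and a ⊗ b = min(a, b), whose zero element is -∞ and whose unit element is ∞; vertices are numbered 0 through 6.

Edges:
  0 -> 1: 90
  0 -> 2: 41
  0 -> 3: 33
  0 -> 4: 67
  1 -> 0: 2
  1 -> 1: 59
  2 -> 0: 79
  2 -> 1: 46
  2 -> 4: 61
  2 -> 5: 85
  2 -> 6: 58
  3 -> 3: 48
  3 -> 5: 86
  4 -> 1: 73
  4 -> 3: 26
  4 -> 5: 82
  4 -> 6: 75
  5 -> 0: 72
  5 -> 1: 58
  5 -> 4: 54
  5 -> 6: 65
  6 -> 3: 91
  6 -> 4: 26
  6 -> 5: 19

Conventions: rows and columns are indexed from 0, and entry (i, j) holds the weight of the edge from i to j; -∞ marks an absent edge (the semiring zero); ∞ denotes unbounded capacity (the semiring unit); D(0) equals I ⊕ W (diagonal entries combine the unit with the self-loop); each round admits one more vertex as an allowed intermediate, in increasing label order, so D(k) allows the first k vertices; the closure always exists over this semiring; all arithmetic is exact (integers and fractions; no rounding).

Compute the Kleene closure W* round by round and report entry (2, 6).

D(0):
  [∞, 90, 41, 33, 67, -∞, -∞]
  [2, ∞, -∞, -∞, -∞, -∞, -∞]
  [79, 46, ∞, -∞, 61, 85, 58]
  [-∞, -∞, -∞, ∞, -∞, 86, -∞]
  [-∞, 73, -∞, 26, ∞, 82, 75]
  [72, 58, -∞, -∞, 54, ∞, 65]
  [-∞, -∞, -∞, 91, 26, 19, ∞]
D(1):
  [∞, 90, 41, 33, 67, -∞, -∞]
  [2, ∞, 2, 2, 2, -∞, -∞]
  [79, 79, ∞, 33, 67, 85, 58]
  [-∞, -∞, -∞, ∞, -∞, 86, -∞]
  [-∞, 73, -∞, 26, ∞, 82, 75]
  [72, 72, 41, 33, 67, ∞, 65]
  [-∞, -∞, -∞, 91, 26, 19, ∞]
D(2):
  [∞, 90, 41, 33, 67, -∞, -∞]
  [2, ∞, 2, 2, 2, -∞, -∞]
  [79, 79, ∞, 33, 67, 85, 58]
  [-∞, -∞, -∞, ∞, -∞, 86, -∞]
  [2, 73, 2, 26, ∞, 82, 75]
  [72, 72, 41, 33, 67, ∞, 65]
  [-∞, -∞, -∞, 91, 26, 19, ∞]
D(3):
  [∞, 90, 41, 33, 67, 41, 41]
  [2, ∞, 2, 2, 2, 2, 2]
  [79, 79, ∞, 33, 67, 85, 58]
  [-∞, -∞, -∞, ∞, -∞, 86, -∞]
  [2, 73, 2, 26, ∞, 82, 75]
  [72, 72, 41, 33, 67, ∞, 65]
  [-∞, -∞, -∞, 91, 26, 19, ∞]
D(4):
  [∞, 90, 41, 33, 67, 41, 41]
  [2, ∞, 2, 2, 2, 2, 2]
  [79, 79, ∞, 33, 67, 85, 58]
  [-∞, -∞, -∞, ∞, -∞, 86, -∞]
  [2, 73, 2, 26, ∞, 82, 75]
  [72, 72, 41, 33, 67, ∞, 65]
  [-∞, -∞, -∞, 91, 26, 86, ∞]
D(5):
  [∞, 90, 41, 33, 67, 67, 67]
  [2, ∞, 2, 2, 2, 2, 2]
  [79, 79, ∞, 33, 67, 85, 67]
  [-∞, -∞, -∞, ∞, -∞, 86, -∞]
  [2, 73, 2, 26, ∞, 82, 75]
  [72, 72, 41, 33, 67, ∞, 67]
  [2, 26, 2, 91, 26, 86, ∞]
D(6):
  [∞, 90, 41, 33, 67, 67, 67]
  [2, ∞, 2, 2, 2, 2, 2]
  [79, 79, ∞, 33, 67, 85, 67]
  [72, 72, 41, ∞, 67, 86, 67]
  [72, 73, 41, 33, ∞, 82, 75]
  [72, 72, 41, 33, 67, ∞, 67]
  [72, 72, 41, 91, 67, 86, ∞]
D(7):
  [∞, 90, 41, 67, 67, 67, 67]
  [2, ∞, 2, 2, 2, 2, 2]
  [79, 79, ∞, 67, 67, 85, 67]
  [72, 72, 41, ∞, 67, 86, 67]
  [72, 73, 41, 75, ∞, 82, 75]
  [72, 72, 41, 67, 67, ∞, 67]
  [72, 72, 41, 91, 67, 86, ∞]
Answer: W*[2][6] = 67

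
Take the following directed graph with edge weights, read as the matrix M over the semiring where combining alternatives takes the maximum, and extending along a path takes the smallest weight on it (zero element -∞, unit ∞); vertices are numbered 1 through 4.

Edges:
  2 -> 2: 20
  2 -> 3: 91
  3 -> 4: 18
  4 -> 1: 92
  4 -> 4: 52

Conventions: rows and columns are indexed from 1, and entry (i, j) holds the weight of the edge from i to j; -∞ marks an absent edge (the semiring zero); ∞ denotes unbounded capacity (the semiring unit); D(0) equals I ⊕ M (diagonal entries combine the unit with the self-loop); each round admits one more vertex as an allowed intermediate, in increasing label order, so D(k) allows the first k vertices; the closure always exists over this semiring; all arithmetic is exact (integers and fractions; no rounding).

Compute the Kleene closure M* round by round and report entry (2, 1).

D(0):
  [∞, -∞, -∞, -∞]
  [-∞, ∞, 91, -∞]
  [-∞, -∞, ∞, 18]
  [92, -∞, -∞, ∞]
D(1):
  [∞, -∞, -∞, -∞]
  [-∞, ∞, 91, -∞]
  [-∞, -∞, ∞, 18]
  [92, -∞, -∞, ∞]
D(2):
  [∞, -∞, -∞, -∞]
  [-∞, ∞, 91, -∞]
  [-∞, -∞, ∞, 18]
  [92, -∞, -∞, ∞]
D(3):
  [∞, -∞, -∞, -∞]
  [-∞, ∞, 91, 18]
  [-∞, -∞, ∞, 18]
  [92, -∞, -∞, ∞]
D(4):
  [∞, -∞, -∞, -∞]
  [18, ∞, 91, 18]
  [18, -∞, ∞, 18]
  [92, -∞, -∞, ∞]
Answer: M*[2][1] = 18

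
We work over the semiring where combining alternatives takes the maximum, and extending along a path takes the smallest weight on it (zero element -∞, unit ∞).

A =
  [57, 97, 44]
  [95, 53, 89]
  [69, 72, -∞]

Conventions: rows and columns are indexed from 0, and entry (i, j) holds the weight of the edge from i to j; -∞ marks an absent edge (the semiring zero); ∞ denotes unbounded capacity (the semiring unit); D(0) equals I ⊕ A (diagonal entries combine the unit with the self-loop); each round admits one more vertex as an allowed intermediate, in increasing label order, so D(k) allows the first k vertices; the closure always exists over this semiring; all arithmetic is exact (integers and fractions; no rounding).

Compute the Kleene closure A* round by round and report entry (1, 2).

D(0):
  [∞, 97, 44]
  [95, ∞, 89]
  [69, 72, ∞]
D(1):
  [∞, 97, 44]
  [95, ∞, 89]
  [69, 72, ∞]
D(2):
  [∞, 97, 89]
  [95, ∞, 89]
  [72, 72, ∞]
D(3):
  [∞, 97, 89]
  [95, ∞, 89]
  [72, 72, ∞]
Answer: A*[1][2] = 89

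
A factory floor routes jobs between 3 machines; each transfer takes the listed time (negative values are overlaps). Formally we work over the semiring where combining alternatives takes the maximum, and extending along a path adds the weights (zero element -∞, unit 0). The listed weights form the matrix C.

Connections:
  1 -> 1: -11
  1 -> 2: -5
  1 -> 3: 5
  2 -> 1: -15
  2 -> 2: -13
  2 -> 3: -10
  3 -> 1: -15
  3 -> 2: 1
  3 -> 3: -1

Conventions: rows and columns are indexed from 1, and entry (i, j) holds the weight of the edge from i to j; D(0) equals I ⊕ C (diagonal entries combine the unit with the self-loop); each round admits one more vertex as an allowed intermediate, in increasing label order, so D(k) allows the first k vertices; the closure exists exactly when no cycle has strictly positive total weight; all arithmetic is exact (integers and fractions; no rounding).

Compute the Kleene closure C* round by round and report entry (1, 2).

D(0):
  [0, -5, 5]
  [-15, 0, -10]
  [-15, 1, 0]
D(1):
  [0, -5, 5]
  [-15, 0, -10]
  [-15, 1, 0]
D(2):
  [0, -5, 5]
  [-15, 0, -10]
  [-14, 1, 0]
D(3):
  [0, 6, 5]
  [-15, 0, -10]
  [-14, 1, 0]
Answer: C*[1][2] = 6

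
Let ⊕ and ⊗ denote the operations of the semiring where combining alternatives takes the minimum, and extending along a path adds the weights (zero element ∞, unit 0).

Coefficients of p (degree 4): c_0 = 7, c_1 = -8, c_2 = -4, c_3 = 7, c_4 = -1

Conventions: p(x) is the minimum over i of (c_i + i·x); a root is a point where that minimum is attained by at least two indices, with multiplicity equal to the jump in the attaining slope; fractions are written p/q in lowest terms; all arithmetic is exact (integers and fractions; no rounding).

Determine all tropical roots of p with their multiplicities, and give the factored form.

hull edge (i=0, c=7) to (i=1, c=-8): slope -15, span 1
hull edge (i=1, c=-8) to (i=4, c=-1): slope 7/3, span 3
Factored form: p(x) = -1 ⊗ (x ⊕ (-7/3)) ⊗ (x ⊕ (-7/3)) ⊗ (x ⊕ (-7/3)) ⊗ (x ⊕ 15)
Answer: roots = -7/3 (mult 3), 15 (mult 1)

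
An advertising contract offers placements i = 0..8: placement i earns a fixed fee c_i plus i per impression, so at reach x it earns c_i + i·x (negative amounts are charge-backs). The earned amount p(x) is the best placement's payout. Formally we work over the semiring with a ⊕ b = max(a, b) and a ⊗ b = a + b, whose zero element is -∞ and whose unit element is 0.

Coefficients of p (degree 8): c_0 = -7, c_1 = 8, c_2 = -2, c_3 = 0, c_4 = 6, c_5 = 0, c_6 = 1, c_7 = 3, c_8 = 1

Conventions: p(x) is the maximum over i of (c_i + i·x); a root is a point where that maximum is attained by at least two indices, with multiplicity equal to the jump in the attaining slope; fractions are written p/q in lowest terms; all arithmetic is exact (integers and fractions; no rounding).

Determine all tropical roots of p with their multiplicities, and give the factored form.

hull edge (i=0, c=-7) to (i=1, c=8): slope 15, span 1
hull edge (i=1, c=8) to (i=4, c=6): slope -2/3, span 3
hull edge (i=4, c=6) to (i=7, c=3): slope -1, span 3
hull edge (i=7, c=3) to (i=8, c=1): slope -2, span 1
Factored form: p(x) = 1 ⊗ (x ⊕ (-15)) ⊗ (x ⊕ 2/3) ⊗ (x ⊕ 2/3) ⊗ (x ⊕ 2/3) ⊗ (x ⊕ 1) ⊗ (x ⊕ 1) ⊗ (x ⊕ 1) ⊗ (x ⊕ 2)
Answer: roots = -15 (mult 1), 2/3 (mult 3), 1 (mult 3), 2 (mult 1)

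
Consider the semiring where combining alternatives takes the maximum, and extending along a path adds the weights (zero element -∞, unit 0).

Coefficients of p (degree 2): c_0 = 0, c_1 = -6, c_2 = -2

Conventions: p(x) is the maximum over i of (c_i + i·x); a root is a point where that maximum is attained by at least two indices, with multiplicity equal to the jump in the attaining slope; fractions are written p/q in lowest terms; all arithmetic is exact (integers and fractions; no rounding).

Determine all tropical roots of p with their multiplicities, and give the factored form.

hull edge (i=0, c=0) to (i=2, c=-2): slope -1, span 2
Factored form: p(x) = -2 ⊗ (x ⊕ 1) ⊗ (x ⊕ 1)
Answer: roots = 1 (mult 2)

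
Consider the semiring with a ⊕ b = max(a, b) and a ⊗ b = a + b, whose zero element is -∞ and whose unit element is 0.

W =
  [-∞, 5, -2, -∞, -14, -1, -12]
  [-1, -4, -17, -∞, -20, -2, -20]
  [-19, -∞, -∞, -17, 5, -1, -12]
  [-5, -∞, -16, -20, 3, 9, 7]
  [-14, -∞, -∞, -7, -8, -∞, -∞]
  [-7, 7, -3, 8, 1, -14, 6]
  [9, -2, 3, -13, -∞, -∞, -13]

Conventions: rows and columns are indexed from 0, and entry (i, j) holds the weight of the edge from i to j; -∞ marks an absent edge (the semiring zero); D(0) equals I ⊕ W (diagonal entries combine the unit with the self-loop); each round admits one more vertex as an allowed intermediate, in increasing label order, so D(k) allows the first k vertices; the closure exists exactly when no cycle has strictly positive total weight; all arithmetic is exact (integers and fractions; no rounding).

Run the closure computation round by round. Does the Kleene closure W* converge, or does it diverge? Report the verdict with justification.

D(0):
  [0, 5, -2, -∞, -14, -1, -12]
  [-1, 0, -17, -∞, -20, -2, -20]
  [-19, -∞, 0, -17, 5, -1, -12]
  [-5, -∞, -16, 0, 3, 9, 7]
  [-14, -∞, -∞, -7, 0, -∞, -∞]
  [-7, 7, -3, 8, 1, 0, 6]
  [9, -2, 3, -13, -∞, -∞, 0]
Detection: at round 1, diagonal entry (1, 1) turns strictly positive.
Key observation: the cycle 1->0->1 has total weight (-1) + 5, which is strictly positive.
Answer: DIVERGES — positive cycle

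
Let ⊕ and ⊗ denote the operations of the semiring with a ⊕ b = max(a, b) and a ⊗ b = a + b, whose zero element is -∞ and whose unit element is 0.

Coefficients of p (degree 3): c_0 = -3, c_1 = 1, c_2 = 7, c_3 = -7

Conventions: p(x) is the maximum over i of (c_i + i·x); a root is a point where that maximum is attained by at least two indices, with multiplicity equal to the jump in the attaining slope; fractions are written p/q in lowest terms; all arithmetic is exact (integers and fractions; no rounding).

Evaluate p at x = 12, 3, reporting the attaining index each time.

p(12) = max(-3+0·12=-3, 1+1·12=13, 7+2·12=31, -7+3·12=29) = 31 (attained by i=2)
p(3) = max(-3+0·3=-3, 1+1·3=4, 7+2·3=13, -7+3·3=2) = 13 (attained by i=2)
Answer: p(12) = 31; p(3) = 13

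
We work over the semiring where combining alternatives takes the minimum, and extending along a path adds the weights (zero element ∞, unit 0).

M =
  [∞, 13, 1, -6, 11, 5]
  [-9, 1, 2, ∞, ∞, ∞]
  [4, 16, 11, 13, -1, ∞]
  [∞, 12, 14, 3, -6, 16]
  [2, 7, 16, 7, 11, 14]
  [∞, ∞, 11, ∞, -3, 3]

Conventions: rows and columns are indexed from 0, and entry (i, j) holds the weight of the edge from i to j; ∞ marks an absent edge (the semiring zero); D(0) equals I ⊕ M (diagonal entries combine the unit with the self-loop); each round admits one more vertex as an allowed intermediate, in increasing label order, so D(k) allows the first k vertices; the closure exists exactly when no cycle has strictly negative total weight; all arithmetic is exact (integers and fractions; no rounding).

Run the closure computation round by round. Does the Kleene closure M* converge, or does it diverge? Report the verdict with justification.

D(0):
  [0, 13, 1, -6, 11, 5]
  [-9, 0, 2, ∞, ∞, ∞]
  [4, 16, 0, 13, -1, ∞]
  [∞, 12, 14, 0, -6, 16]
  [2, 7, 16, 7, 0, 14]
  [∞, ∞, 11, ∞, -3, 0]
D(1):
  [0, 13, 1, -6, 11, 5]
  [-9, 0, -8, -15, 2, -4]
  [4, 16, 0, -2, -1, 9]
  [∞, 12, 14, 0, -6, 16]
  [2, 7, 3, -4, 0, 7]
  [∞, ∞, 11, ∞, -3, 0]
Detection: at round 2, diagonal entry (3, 3) turns strictly negative.
Key observation: the cycle 3->1->0->3 has total weight 12 + (-9) + (-6), which is strictly negative.
Answer: DIVERGES — negative cycle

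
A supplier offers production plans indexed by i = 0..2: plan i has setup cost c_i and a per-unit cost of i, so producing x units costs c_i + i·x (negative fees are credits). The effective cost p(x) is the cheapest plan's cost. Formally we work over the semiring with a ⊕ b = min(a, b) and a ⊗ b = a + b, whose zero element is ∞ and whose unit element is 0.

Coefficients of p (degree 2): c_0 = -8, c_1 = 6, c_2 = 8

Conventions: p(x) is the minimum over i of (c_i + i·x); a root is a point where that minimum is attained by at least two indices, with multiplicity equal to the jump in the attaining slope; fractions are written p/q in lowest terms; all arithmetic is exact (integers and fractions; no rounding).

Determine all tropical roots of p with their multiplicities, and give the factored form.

hull edge (i=0, c=-8) to (i=2, c=8): slope 8, span 2
Factored form: p(x) = 8 ⊗ (x ⊕ (-8)) ⊗ (x ⊕ (-8))
Answer: roots = -8 (mult 2)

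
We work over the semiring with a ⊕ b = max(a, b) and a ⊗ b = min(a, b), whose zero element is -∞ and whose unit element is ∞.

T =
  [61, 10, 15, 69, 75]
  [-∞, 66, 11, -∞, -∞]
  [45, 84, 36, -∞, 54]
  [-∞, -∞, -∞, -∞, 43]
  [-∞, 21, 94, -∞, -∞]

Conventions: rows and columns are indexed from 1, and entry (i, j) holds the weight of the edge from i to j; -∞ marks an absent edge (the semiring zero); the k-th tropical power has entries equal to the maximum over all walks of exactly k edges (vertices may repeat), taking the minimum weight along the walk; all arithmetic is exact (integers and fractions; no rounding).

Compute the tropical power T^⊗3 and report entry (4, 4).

T^⊗2:
  [61, 21, 75, 61, 61]
  [11, 66, 11, -∞, 11]
  [45, 66, 54, 45, 45]
  [-∞, 21, 43, -∞, -∞]
  [45, 84, 36, -∞, 54]
T^⊗3:
  [61, 75, 61, 61, 61]
  [11, 66, 11, 11, 11]
  [45, 66, 45, 45, 54]
  [43, 43, 36, -∞, 43]
  [45, 66, 54, 45, 45]
Key observation: no walk of exactly 3 edges connects these vertices, so the entry is the semiring zero.
Answer: (T^⊗3)[4][4] = -∞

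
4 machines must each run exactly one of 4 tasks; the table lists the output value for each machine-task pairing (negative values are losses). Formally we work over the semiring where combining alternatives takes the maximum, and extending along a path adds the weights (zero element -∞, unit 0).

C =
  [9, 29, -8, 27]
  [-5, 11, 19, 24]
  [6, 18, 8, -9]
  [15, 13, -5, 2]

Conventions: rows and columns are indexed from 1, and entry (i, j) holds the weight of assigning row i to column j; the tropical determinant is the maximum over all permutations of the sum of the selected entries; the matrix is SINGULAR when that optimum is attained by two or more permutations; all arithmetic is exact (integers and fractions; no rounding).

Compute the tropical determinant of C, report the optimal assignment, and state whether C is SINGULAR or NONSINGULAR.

σ = (1, 2, 3, 4): 9 + 11 + 8 + 2 = 30
σ = (1, 2, 4, 3): 9 + 11 + (-9) + (-5) = 6
σ = (1, 3, 2, 4): 9 + 19 + 18 + 2 = 48
σ = (1, 3, 4, 2): 9 + 19 + (-9) + 13 = 32
σ = (1, 4, 2, 3): 9 + 24 + 18 + (-5) = 46
σ = (1, 4, 3, 2): 9 + 24 + 8 + 13 = 54
σ = (2, 1, 3, 4): 29 + (-5) + 8 + 2 = 34
σ = (2, 1, 4, 3): 29 + (-5) + (-9) + (-5) = 10
σ = (2, 3, 1, 4): 29 + 19 + 6 + 2 = 56
σ = (2, 3, 4, 1): 29 + 19 + (-9) + 15 = 54
σ = (2, 4, 1, 3): 29 + 24 + 6 + (-5) = 54
σ = (2, 4, 3, 1): 29 + 24 + 8 + 15 = 76
σ = (3, 1, 2, 4): (-8) + (-5) + 18 + 2 = 7
σ = (3, 1, 4, 2): (-8) + (-5) + (-9) + 13 = -9
σ = (3, 2, 1, 4): (-8) + 11 + 6 + 2 = 11
σ = (3, 2, 4, 1): (-8) + 11 + (-9) + 15 = 9
σ = (3, 4, 1, 2): (-8) + 24 + 6 + 13 = 35
σ = (3, 4, 2, 1): (-8) + 24 + 18 + 15 = 49
σ = (4, 1, 2, 3): 27 + (-5) + 18 + (-5) = 35
σ = (4, 1, 3, 2): 27 + (-5) + 8 + 13 = 43
σ = (4, 2, 1, 3): 27 + 11 + 6 + (-5) = 39
σ = (4, 2, 3, 1): 27 + 11 + 8 + 15 = 61
σ = (4, 3, 1, 2): 27 + 19 + 6 + 13 = 65
σ = (4, 3, 2, 1): 27 + 19 + 18 + 15 = 79
Optimal value attained by: σ = (4, 3, 2, 1).
Answer: det⊕(C) = 79; verdict: NONSINGULAR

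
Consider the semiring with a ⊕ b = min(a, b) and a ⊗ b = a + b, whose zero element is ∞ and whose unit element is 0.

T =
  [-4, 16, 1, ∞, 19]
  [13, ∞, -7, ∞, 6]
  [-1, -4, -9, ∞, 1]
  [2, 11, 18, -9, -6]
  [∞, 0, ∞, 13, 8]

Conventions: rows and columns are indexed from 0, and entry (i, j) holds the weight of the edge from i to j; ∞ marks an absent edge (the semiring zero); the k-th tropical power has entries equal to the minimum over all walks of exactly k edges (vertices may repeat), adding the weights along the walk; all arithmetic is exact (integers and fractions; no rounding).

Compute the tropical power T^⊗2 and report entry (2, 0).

T^⊗2:
  [-8, -3, -8, 32, 2]
  [-8, -11, -16, 19, -6]
  [-10, -13, -18, 14, -8]
  [-7, -6, 3, -18, -15]
  [13, 8, -7, 4, 6]
Key observation: the optimum is the walk 2->2->0, with weight (-9) + (-1) = -10.
Optimal value attained by: walk 2->2->0.
Answer: (T^⊗2)[2][0] = -10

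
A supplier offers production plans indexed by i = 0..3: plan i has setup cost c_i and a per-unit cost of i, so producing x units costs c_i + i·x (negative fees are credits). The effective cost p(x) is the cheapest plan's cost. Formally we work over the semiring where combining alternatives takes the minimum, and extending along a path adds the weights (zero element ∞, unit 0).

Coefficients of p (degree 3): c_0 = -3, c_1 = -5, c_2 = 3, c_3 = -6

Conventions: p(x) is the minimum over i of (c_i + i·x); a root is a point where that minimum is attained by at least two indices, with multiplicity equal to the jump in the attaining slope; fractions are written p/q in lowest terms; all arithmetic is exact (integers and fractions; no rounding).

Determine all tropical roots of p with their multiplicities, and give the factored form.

hull edge (i=0, c=-3) to (i=1, c=-5): slope -2, span 1
hull edge (i=1, c=-5) to (i=3, c=-6): slope -1/2, span 2
Factored form: p(x) = -6 ⊗ (x ⊕ 1/2) ⊗ (x ⊕ 1/2) ⊗ (x ⊕ 2)
Answer: roots = 1/2 (mult 2), 2 (mult 1)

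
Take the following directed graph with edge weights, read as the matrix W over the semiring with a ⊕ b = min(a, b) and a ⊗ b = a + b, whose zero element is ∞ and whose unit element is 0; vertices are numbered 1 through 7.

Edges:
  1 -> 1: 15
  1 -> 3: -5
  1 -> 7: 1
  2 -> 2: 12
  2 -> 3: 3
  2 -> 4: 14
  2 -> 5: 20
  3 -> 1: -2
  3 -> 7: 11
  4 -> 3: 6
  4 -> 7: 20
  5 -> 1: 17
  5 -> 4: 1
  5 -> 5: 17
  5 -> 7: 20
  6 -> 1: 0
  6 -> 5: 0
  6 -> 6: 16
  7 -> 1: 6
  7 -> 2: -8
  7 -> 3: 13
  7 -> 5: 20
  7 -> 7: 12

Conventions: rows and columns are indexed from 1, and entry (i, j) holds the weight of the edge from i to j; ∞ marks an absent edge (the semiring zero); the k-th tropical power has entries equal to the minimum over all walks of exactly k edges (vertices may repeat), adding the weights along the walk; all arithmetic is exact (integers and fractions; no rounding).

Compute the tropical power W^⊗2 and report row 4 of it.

W^⊗2:
  [-7, -7, 10, ∞, 21, ∞, 6]
  [1, 24, 15, 21, 32, ∞, 14]
  [13, 3, -7, ∞, 31, ∞, -1]
  [4, 12, 33, ∞, 40, ∞, 17]
  [26, 12, 7, 18, 34, ∞, 18]
  [15, ∞, -5, 1, 16, 32, 1]
  [11, 4, -5, 6, 12, ∞, 7]
Answer: row 4 of W^⊗2 = [4, 12, 33, ∞, 40, ∞, 17]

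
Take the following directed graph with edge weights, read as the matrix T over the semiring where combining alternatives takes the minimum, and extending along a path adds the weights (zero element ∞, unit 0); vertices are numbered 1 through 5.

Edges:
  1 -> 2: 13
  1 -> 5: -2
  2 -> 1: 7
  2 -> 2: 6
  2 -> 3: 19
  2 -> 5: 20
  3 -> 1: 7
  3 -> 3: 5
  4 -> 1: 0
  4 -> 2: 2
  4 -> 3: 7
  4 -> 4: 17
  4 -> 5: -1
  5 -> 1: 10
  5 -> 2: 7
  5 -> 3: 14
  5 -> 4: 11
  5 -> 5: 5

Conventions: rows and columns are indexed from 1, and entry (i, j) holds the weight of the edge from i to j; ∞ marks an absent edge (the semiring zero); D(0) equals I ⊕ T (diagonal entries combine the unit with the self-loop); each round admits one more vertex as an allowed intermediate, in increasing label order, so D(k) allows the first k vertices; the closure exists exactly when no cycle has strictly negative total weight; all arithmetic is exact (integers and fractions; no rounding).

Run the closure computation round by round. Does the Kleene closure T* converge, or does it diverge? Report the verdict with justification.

D(0):
  [0, 13, ∞, ∞, -2]
  [7, 0, 19, ∞, 20]
  [7, ∞, 0, ∞, ∞]
  [0, 2, 7, 0, -1]
  [10, 7, 14, 11, 0]
D(1):
  [0, 13, ∞, ∞, -2]
  [7, 0, 19, ∞, 5]
  [7, 20, 0, ∞, 5]
  [0, 2, 7, 0, -2]
  [10, 7, 14, 11, 0]
D(2):
  [0, 13, 32, ∞, -2]
  [7, 0, 19, ∞, 5]
  [7, 20, 0, ∞, 5]
  [0, 2, 7, 0, -2]
  [10, 7, 14, 11, 0]
D(3):
  [0, 13, 32, ∞, -2]
  [7, 0, 19, ∞, 5]
  [7, 20, 0, ∞, 5]
  [0, 2, 7, 0, -2]
  [10, 7, 14, 11, 0]
D(4):
  [0, 13, 32, ∞, -2]
  [7, 0, 19, ∞, 5]
  [7, 20, 0, ∞, 5]
  [0, 2, 7, 0, -2]
  [10, 7, 14, 11, 0]
D(5):
  [0, 5, 12, 9, -2]
  [7, 0, 19, 16, 5]
  [7, 12, 0, 16, 5]
  [0, 2, 7, 0, -2]
  [10, 7, 14, 11, 0]
Key observation: every diagonal entry stays at the unit through all rounds, so no improving cycle exists.
Answer: CONVERGES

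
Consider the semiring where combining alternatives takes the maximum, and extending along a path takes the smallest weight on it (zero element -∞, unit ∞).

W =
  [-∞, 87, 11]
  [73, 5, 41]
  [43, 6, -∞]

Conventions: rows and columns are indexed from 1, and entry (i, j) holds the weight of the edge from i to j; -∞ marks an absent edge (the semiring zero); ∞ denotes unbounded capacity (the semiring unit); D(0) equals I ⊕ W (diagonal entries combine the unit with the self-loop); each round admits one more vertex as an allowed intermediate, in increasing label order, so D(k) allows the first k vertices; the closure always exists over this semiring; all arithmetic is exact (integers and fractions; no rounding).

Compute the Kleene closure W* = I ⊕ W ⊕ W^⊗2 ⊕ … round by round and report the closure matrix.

D(0):
  [∞, 87, 11]
  [73, ∞, 41]
  [43, 6, ∞]
D(1):
  [∞, 87, 11]
  [73, ∞, 41]
  [43, 43, ∞]
D(2):
  [∞, 87, 41]
  [73, ∞, 41]
  [43, 43, ∞]
D(3):
  [∞, 87, 41]
  [73, ∞, 41]
  [43, 43, ∞]
Answer: W* = [[∞, 87, 41], [73, ∞, 41], [43, 43, ∞]]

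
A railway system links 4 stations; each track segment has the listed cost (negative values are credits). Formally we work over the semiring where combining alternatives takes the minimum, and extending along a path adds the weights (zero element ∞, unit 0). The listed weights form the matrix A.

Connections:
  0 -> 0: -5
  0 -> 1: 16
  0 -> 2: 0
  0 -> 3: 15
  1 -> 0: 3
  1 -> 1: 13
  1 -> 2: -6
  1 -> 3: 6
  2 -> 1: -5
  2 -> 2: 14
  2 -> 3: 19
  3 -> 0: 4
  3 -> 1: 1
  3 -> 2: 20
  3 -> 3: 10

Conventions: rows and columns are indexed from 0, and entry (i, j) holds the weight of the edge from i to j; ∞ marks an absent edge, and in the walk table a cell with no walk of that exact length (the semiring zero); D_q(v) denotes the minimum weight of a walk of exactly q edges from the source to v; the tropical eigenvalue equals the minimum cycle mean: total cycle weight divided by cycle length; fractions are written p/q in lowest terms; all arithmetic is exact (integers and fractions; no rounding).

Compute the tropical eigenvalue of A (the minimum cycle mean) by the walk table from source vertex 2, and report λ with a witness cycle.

q=0: [∞, ∞, 0, ∞]
q=1: [∞, -5, 14, 19]
q=2: [-2, 8, -11, 1]
q=3: [-7, -16, -2, 8]
q=4: [-13, -7, -22, -10]
Optimal cycle mean attained by: cycle 1->2->1, total (-6) + (-5), length 2.
Answer: λ = -11/2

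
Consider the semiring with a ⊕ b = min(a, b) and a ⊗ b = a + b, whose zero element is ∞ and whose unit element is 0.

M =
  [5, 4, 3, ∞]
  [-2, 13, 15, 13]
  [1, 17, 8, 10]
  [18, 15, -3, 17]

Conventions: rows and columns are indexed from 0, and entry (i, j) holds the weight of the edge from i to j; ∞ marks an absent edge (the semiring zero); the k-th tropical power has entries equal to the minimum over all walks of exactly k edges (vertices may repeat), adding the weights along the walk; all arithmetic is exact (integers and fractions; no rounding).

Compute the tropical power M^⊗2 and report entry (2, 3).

M^⊗2:
  [2, 9, 8, 13]
  [3, 2, 1, 25]
  [6, 5, 4, 18]
  [-2, 14, 5, 7]
Key observation: the optimum is the walk 2->2->3, with weight 8 + 10 = 18.
Optimal value attained by: walk 2->2->3.
Answer: (M^⊗2)[2][3] = 18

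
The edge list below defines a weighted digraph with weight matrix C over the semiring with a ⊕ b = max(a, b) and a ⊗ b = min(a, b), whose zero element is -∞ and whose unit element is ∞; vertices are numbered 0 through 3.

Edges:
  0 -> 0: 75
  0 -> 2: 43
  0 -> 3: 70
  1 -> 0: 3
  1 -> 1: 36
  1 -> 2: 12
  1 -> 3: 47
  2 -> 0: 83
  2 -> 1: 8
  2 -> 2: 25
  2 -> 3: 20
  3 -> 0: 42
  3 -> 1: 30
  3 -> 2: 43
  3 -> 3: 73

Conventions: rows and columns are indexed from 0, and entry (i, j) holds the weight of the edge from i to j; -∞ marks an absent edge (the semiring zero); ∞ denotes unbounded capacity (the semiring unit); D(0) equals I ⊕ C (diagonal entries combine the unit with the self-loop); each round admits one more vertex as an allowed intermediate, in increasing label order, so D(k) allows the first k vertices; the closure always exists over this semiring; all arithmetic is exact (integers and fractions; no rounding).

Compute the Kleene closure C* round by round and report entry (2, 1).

D(0):
  [∞, -∞, 43, 70]
  [3, ∞, 12, 47]
  [83, 8, ∞, 20]
  [42, 30, 43, ∞]
D(1):
  [∞, -∞, 43, 70]
  [3, ∞, 12, 47]
  [83, 8, ∞, 70]
  [42, 30, 43, ∞]
D(2):
  [∞, -∞, 43, 70]
  [3, ∞, 12, 47]
  [83, 8, ∞, 70]
  [42, 30, 43, ∞]
D(3):
  [∞, 8, 43, 70]
  [12, ∞, 12, 47]
  [83, 8, ∞, 70]
  [43, 30, 43, ∞]
D(4):
  [∞, 30, 43, 70]
  [43, ∞, 43, 47]
  [83, 30, ∞, 70]
  [43, 30, 43, ∞]
Answer: C*[2][1] = 30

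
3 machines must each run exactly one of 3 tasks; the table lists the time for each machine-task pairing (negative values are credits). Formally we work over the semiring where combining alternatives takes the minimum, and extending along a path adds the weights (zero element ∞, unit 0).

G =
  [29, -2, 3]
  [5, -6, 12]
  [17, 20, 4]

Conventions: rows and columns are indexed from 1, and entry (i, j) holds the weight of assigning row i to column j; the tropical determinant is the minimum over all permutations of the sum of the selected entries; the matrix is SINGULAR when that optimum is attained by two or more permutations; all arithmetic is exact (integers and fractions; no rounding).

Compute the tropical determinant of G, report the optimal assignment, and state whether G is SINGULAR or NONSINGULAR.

σ = (1, 2, 3): 29 + (-6) + 4 = 27
σ = (1, 3, 2): 29 + 12 + 20 = 61
σ = (2, 1, 3): (-2) + 5 + 4 = 7
σ = (2, 3, 1): (-2) + 12 + 17 = 27
σ = (3, 1, 2): 3 + 5 + 20 = 28
σ = (3, 2, 1): 3 + (-6) + 17 = 14
Optimal value attained by: σ = (2, 1, 3).
Answer: det⊕(G) = 7; verdict: NONSINGULAR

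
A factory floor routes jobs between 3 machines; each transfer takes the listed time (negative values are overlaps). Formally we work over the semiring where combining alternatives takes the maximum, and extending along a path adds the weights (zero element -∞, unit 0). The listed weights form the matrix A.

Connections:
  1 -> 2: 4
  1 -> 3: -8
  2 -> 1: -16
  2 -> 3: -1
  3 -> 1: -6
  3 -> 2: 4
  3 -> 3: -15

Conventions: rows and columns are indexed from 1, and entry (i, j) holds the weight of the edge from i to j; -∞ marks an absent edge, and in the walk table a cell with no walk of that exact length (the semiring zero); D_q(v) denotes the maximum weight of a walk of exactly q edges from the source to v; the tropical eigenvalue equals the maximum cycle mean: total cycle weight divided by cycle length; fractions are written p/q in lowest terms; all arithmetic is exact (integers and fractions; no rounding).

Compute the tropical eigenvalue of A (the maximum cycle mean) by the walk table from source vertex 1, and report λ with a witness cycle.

q=0: [0, -∞, -∞]
q=1: [-∞, 4, -8]
q=2: [-12, -4, 3]
q=3: [-3, 7, -5]
Optimal cycle mean attained by: cycle 2->3->2, total (-1) + 4, length 2.
Answer: λ = 3/2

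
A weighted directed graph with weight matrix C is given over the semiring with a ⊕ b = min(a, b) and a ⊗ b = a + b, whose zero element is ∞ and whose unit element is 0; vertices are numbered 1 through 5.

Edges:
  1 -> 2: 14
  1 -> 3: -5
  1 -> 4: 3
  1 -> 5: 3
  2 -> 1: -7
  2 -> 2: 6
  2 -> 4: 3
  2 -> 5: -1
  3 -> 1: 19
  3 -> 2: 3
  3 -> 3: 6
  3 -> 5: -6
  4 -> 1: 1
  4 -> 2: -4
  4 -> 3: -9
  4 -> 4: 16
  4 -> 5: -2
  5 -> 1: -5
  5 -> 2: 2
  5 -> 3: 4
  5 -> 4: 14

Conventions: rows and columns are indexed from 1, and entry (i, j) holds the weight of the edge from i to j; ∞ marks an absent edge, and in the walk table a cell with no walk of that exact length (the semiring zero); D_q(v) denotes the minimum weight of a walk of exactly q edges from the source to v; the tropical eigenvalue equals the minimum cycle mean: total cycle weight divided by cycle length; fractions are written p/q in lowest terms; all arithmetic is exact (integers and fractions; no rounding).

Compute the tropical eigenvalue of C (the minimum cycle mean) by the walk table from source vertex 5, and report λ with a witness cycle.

q=0: [∞, ∞, ∞, ∞, 0]
q=1: [-5, 2, 4, 14, ∞]
q=2: [-5, 7, -10, -2, -2]
q=3: [-7, -7, -11, -2, -16]
q=4: [-21, -14, -12, -4, -17]
q=5: [-22, -15, -26, -18, -18]
Optimal cycle mean attained by: cycle 1->3->5->1, total (-5) + (-6) + (-5), length 3.
Answer: λ = -16/3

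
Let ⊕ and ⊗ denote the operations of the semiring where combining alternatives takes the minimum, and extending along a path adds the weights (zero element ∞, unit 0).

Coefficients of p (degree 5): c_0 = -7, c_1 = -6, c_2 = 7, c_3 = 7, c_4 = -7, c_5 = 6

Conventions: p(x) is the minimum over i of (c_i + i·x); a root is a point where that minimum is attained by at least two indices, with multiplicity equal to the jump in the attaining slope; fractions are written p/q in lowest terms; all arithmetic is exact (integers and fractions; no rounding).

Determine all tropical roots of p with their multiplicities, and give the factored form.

hull edge (i=0, c=-7) to (i=4, c=-7): slope 0, span 4
hull edge (i=4, c=-7) to (i=5, c=6): slope 13, span 1
Factored form: p(x) = 6 ⊗ (x ⊕ (-13)) ⊗ (x ⊕ 0) ⊗ (x ⊕ 0) ⊗ (x ⊕ 0) ⊗ (x ⊕ 0)
Answer: roots = -13 (mult 1), 0 (mult 4)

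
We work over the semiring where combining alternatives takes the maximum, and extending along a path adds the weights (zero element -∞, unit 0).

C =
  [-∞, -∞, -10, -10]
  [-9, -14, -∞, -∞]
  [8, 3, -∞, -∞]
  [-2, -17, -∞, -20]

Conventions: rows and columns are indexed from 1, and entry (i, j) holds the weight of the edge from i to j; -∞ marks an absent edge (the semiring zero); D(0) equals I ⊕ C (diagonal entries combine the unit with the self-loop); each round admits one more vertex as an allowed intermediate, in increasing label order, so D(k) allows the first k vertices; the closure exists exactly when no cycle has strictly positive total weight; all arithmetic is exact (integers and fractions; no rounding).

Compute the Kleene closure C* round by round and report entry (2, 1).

D(0):
  [0, -∞, -10, -10]
  [-9, 0, -∞, -∞]
  [8, 3, 0, -∞]
  [-2, -17, -∞, 0]
D(1):
  [0, -∞, -10, -10]
  [-9, 0, -19, -19]
  [8, 3, 0, -2]
  [-2, -17, -12, 0]
D(2):
  [0, -∞, -10, -10]
  [-9, 0, -19, -19]
  [8, 3, 0, -2]
  [-2, -17, -12, 0]
D(3):
  [0, -7, -10, -10]
  [-9, 0, -19, -19]
  [8, 3, 0, -2]
  [-2, -9, -12, 0]
D(4):
  [0, -7, -10, -10]
  [-9, 0, -19, -19]
  [8, 3, 0, -2]
  [-2, -9, -12, 0]
Answer: C*[2][1] = -9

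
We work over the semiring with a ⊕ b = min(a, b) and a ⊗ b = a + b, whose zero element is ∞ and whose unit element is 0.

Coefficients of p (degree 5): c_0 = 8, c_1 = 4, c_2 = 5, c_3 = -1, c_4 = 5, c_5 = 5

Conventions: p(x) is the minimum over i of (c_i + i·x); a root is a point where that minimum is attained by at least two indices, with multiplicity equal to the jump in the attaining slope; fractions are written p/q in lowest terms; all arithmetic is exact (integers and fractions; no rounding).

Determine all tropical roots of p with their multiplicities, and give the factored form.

hull edge (i=0, c=8) to (i=1, c=4): slope -4, span 1
hull edge (i=1, c=4) to (i=3, c=-1): slope -5/2, span 2
hull edge (i=3, c=-1) to (i=5, c=5): slope 3, span 2
Factored form: p(x) = 5 ⊗ (x ⊕ (-3)) ⊗ (x ⊕ (-3)) ⊗ (x ⊕ 5/2) ⊗ (x ⊕ 5/2) ⊗ (x ⊕ 4)
Answer: roots = -3 (mult 2), 5/2 (mult 2), 4 (mult 1)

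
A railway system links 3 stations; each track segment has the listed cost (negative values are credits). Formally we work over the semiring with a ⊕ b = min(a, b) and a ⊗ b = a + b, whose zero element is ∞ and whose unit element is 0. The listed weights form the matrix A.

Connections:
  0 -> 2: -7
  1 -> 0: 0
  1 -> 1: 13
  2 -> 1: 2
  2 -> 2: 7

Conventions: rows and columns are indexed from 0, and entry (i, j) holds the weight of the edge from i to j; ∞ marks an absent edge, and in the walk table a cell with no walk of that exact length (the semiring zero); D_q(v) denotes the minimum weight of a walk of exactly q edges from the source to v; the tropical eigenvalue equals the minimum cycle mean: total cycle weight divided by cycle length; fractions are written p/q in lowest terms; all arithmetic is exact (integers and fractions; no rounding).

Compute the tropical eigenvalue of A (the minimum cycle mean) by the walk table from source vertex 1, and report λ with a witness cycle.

q=0: [∞, 0, ∞]
q=1: [0, 13, ∞]
q=2: [13, 26, -7]
q=3: [26, -5, 0]
Optimal cycle mean attained by: cycle 0->2->1->0, total (-7) + 2 + 0, length 3.
Answer: λ = -5/3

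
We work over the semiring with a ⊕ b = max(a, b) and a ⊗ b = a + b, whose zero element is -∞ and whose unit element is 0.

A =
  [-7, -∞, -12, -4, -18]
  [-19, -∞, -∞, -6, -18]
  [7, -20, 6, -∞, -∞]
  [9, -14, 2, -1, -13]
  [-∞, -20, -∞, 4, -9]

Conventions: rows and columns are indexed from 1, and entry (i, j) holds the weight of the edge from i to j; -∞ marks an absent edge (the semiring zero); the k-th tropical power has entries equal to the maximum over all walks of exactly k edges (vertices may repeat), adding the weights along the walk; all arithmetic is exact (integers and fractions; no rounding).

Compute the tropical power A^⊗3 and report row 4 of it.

A^⊗2:
  [5, -18, -2, -5, -17]
  [3, -20, -4, -7, -19]
  [13, -14, 12, 3, -11]
  [9, -15, 8, 5, -9]
  [13, -10, 6, 3, -9]
A^⊗3:
  [5, -19, 4, 1, -13]
  [3, -21, 2, -1, -15]
  [19, -8, 18, 9, -5]
  [15, -9, 14, 5, -8]
  [13, -11, 12, 9, -5]
Answer: row 4 of A^⊗3 = [15, -9, 14, 5, -8]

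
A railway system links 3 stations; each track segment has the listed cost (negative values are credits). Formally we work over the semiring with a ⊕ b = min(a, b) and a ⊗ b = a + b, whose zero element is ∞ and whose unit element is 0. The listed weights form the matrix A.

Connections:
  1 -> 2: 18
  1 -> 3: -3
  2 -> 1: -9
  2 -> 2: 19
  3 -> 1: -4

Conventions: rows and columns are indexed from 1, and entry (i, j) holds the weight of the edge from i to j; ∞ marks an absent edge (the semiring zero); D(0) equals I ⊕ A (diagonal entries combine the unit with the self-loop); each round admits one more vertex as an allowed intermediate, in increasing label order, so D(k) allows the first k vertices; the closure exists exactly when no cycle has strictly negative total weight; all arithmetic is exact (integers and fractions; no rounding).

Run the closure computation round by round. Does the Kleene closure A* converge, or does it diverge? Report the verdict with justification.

D(0):
  [0, 18, -3]
  [-9, 0, ∞]
  [-4, ∞, 0]
Detection: at round 1, diagonal entry (3, 3) turns strictly negative.
Key observation: the cycle 3->1->3 has total weight (-4) + (-3), which is strictly negative.
Answer: DIVERGES — negative cycle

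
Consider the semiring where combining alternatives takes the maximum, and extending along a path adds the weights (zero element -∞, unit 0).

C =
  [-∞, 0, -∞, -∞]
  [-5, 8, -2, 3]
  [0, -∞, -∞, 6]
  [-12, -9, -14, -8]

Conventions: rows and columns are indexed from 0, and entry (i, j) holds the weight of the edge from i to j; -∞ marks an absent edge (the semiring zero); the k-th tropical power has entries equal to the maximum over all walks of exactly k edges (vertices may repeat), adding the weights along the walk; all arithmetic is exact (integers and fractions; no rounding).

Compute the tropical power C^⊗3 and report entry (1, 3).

C^⊗2:
  [-5, 8, -2, 3]
  [3, 16, 6, 11]
  [-6, 0, -8, -2]
  [-14, -1, -11, -6]
C^⊗3:
  [3, 16, 6, 11]
  [11, 24, 14, 19]
  [-5, 8, -2, 3]
  [-6, 7, -3, 2]
Key observation: the optimum is the walk 1->1->1->3, with weight 8 + 8 + 3 = 19.
Optimal value attained by: walk 1->1->1->3.
Answer: (C^⊗3)[1][3] = 19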